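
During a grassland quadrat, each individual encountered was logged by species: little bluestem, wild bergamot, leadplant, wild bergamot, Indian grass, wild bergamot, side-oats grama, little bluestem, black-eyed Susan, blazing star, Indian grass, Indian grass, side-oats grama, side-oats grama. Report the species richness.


Total individuals logged = 14
Distinct species (count of individuals): little bluestem (2), wild bergamot (3), leadplant (1), Indian grass (3), side-oats grama (3), black-eyed Susan (1), blazing star (1)
Species richness = number of distinct species = 7

7


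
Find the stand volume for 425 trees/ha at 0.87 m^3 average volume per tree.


V_stand = 425 * 0.87 = 369.75 ≈ 369.8 m^3/ha

369.8 m^3/ha


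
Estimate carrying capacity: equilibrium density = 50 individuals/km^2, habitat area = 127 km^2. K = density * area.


K = 50 * 127 = 6350 individuals

6350 individuals


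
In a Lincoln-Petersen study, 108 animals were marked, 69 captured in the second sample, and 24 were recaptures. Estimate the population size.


N = M * C / R = 108 * 69 / 24 = 7452 / 24 = 310.50 ≈ 311

311 individuals


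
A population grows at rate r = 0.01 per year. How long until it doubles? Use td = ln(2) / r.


td = ln(2) / 0.01 = 0.693147 / 0.01 = 69.3147 ≈ 69.3 years

69.3 years


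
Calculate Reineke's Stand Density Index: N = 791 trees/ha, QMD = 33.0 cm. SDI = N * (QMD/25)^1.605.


QMD/25 = 33.0/25 = 1.32
(1.32)^1.605 = exp(1.605 * ln(1.32)) = exp(1.605 * 0.277632) = exp(0.445599) = 1.56143
SDI = 791 * 1.56143 = 1235.09 ≈ 1235

1235


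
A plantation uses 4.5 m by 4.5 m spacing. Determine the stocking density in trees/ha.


N = 10000 / 4.5^2 = 10000 / 20.25 = 493.827 ≈ 494 trees/ha

494 trees/ha


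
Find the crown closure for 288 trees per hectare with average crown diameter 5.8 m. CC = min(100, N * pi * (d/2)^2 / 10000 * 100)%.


(d/2)^2 = (5.8/2)^2 = 2.9^2 = 8.41
Crown area = 3.141593 * 8.41 = 26.4208 m^2
N * area / 10000 * 100 = 288 * 26.4208 / 10000 * 100 = 76.0919
CC = min(100, 76.0919) = 76.0919 ≈ 76.1%

76.1%


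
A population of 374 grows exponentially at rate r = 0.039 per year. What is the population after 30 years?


r*t = 0.039 * 30 = 1.17
exp(1.17) = 3.22199
N = 374 * 3.22199 = 1205.02 ≈ 1205

1205


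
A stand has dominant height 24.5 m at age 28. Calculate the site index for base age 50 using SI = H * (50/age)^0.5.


50/28 = 1.78571
(1.78571)^0.5 = 1.33630
SI = 24.5 * 1.33630 = 32.7394 ≈ 32.7 m

32.7 m


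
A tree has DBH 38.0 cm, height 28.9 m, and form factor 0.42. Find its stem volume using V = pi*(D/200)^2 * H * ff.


(D/200)^2 = (38.0/200)^2 = 0.19^2 = 0.0361
BA = 3.141593 * 0.0361 = 0.113412 m^2
V = 0.113412 * 28.9 * 0.42 = 1.37659 ≈ 1.377 m^3

1.377 m^3


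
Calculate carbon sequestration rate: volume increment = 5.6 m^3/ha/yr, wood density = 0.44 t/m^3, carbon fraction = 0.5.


C = 5.6 * 0.44 * 0.5 = 1.232 ≈ 1.23 t C/ha/yr

1.23 t C/ha/yr


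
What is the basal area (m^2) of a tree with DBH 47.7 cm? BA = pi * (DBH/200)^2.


D/200 = 47.7/200 = 0.2385 m
(D/200)^2 = 0.2385^2 = 0.05688225
BA = 3.141593 * 0.05688225 = 0.178701 ≈ 0.1787 m^2

0.1787 m^2


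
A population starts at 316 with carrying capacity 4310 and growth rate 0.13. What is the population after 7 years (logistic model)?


(K - N0)/N0 = (4310 - 316)/316 = 3994/316 = 12.6392
r*t = 0.13 * 7 = 0.91; exp(-0.91) = 0.402524
12.6392 * 0.402524 = 5.08758
1 + 5.08758 = 6.08758
N = 4310 / 6.08758 = 707.999 ≈ 708

708


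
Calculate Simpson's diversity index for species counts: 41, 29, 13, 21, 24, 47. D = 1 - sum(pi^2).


Total N = 41 + 29 + 13 + 21 + 24 + 47 = 175
Per-species terms:
  p = 41/175 = 0.234286; p^2 = 0.234286^2 = 0.054890
  p = 29/175 = 0.165714; p^2 = 0.165714^2 = 0.027461
  p = 13/175 = 0.074286; p^2 = 0.074286^2 = 0.005518
  p = 21/175 = 0.120000; p^2 = 0.120000^2 = 0.014400
  p = 24/175 = 0.137143; p^2 = 0.137143^2 = 0.018808
  p = 47/175 = 0.268571; p^2 = 0.268571^2 = 0.072130
sum(p^2) = 0.054890 + 0.027461 + 0.005518 + 0.014400 + 0.018808 + 0.072130 = 0.193207
D = 1 - 0.193207 = 0.806793 ≈ 0.8068

0.8068


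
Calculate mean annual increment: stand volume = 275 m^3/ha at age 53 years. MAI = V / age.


MAI = 275 / 53 = 5.1887 ≈ 5.19 m^3/ha/yr

5.19 m^3/ha/yr


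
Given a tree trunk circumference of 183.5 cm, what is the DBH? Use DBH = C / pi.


DBH = C / pi = 183.5 / 3.141593 = 58.4099 ≈ 58.41 cm

58.41 cm


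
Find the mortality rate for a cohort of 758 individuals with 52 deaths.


Mortality rate = 52 / 758 = 0.068602 ≈ 0.0686

0.0686


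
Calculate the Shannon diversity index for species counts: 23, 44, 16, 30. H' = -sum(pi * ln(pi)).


Total N = 23 + 44 + 16 + 30 = 113
Per-species terms:
  p = 23/113 = 0.203540; ln(p) = -1.591893; p*ln(p) = 0.203540 * (-1.591893) = -0.324014
  p = 44/113 = 0.389381; ln(p) = -0.943197; p*ln(p) = 0.389381 * (-0.943197) = -0.367263
  p = 16/113 = 0.141593; ln(p) = -1.954799; p*ln(p) = 0.141593 * (-1.954799) = -0.276786
  p = 30/113 = 0.265487; ln(p) = -1.326189; p*ln(p) = 0.265487 * (-1.326189) = -0.352086
sum(p*ln(p)) = (-0.324014) + (-0.367263) + (-0.276786) + (-0.352086) = -1.320149
H' = -(-1.320149) = 1.320149 ≈ 1.3201

1.3201


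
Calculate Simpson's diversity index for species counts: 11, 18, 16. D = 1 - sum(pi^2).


Total N = 11 + 18 + 16 = 45
Per-species terms:
  p = 11/45 = 0.244444; p^2 = 0.244444^2 = 0.059753
  p = 18/45 = 0.400000; p^2 = 0.400000^2 = 0.160000
  p = 16/45 = 0.355556; p^2 = 0.355556^2 = 0.126420
sum(p^2) = 0.059753 + 0.160000 + 0.126420 = 0.346173
D = 1 - 0.346173 = 0.653827 ≈ 0.6538

0.6538


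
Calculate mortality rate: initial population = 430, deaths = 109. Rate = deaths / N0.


Mortality rate = 109 / 430 = 0.253488 ≈ 0.2535

0.2535


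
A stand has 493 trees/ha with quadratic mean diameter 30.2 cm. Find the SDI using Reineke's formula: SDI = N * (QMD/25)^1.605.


QMD/25 = 30.2/25 = 1.208
(1.208)^1.605 = exp(1.605 * ln(1.208)) = exp(1.605 * 0.188966) = exp(0.303290) = 1.35431
SDI = 493 * 1.35431 = 667.675 ≈ 668

668


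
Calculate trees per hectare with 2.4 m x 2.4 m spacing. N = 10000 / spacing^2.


N = 10000 / 2.4^2 = 10000 / 5.76 = 1736.11 ≈ 1736 trees/ha

1736 trees/ha


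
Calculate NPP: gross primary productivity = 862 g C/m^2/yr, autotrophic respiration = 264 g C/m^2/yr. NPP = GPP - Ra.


NPP = GPP - Ra = 862 - 264 = 598 g C/m^2/yr

598 g C/m^2/yr


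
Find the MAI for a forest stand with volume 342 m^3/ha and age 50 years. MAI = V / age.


MAI = 342 / 50 = 6.84 m^3/ha/yr

6.84 m^3/ha/yr


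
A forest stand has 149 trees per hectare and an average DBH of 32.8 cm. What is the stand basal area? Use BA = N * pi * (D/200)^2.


(D/200)^2 = (32.8/200)^2 = 0.164^2 = 0.026896
Individual BA = 3.141593 * 0.026896 = 0.0844963 m^2
Stand BA = 149 * 0.0844963 = 12.5899 ≈ 12.59 m^2/ha

12.59 m^2/ha


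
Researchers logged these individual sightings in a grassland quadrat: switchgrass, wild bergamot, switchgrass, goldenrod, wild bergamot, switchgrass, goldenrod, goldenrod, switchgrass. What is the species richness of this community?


Total individuals logged = 9
Distinct species (count of individuals): switchgrass (4), wild bergamot (2), goldenrod (3)
Species richness = number of distinct species = 3

3


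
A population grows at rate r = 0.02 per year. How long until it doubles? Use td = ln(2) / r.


td = ln(2) / 0.02 = 0.693147 / 0.02 = 34.6574 ≈ 34.7 years

34.7 years


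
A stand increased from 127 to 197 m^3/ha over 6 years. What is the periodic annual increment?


PAI = (V2 - V1) / period = (197 - 127) / 6 = 70 / 6 = 11.6667 ≈ 11.67 m^3/ha/yr

11.67 m^3/ha/yr


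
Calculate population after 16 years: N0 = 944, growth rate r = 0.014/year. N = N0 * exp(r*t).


r*t = 0.014 * 16 = 0.224
exp(0.224) = 1.25107
N = 944 * 1.25107 = 1181.01 ≈ 1181

1181


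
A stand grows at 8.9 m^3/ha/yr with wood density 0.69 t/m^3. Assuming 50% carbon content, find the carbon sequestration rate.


C = 8.9 * 0.69 * 0.5 = 3.0705 ≈ 3.07 t C/ha/yr

3.07 t C/ha/yr


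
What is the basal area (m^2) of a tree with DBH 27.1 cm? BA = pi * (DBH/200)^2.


D/200 = 27.1/200 = 0.1355 m
(D/200)^2 = 0.1355^2 = 0.01836025
BA = 3.141593 * 0.01836025 = 0.0576804 ≈ 0.0577 m^2

0.0577 m^2


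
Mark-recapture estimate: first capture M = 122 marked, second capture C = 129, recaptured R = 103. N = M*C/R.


N = M * C / R = 122 * 129 / 103 = 15738 / 103 = 152.80 ≈ 153

153 individuals


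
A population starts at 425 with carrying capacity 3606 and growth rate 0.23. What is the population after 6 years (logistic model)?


(K - N0)/N0 = (3606 - 425)/425 = 3181/425 = 7.48471
r*t = 0.23 * 6 = 1.38; exp(-1.38) = 0.251579
7.48471 * 0.251579 = 1.88300
1 + 1.88300 = 2.88300
N = 3606 / 2.88300 = 1250.78 ≈ 1251

1251


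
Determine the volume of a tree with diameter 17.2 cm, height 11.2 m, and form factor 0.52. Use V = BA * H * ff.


(D/200)^2 = (17.2/200)^2 = 0.086^2 = 0.007396
BA = 3.141593 * 0.007396 = 0.0232352 m^2
V = 0.0232352 * 11.2 * 0.52 = 0.135322 ≈ 0.135 m^3

0.135 m^3


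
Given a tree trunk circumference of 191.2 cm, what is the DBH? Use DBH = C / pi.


DBH = C / pi = 191.2 / 3.141593 = 60.8608 ≈ 60.86 cm

60.86 cm


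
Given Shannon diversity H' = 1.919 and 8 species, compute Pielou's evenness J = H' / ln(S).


ln(8) = 2.07944
J = H' / ln(S) = 1.919 / 2.07944 = 0.922845 ≈ 0.9228

0.9228


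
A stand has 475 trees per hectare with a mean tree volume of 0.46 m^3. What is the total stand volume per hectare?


V_stand = 475 * 0.46 = 218.5 m^3/ha

218.5 m^3/ha


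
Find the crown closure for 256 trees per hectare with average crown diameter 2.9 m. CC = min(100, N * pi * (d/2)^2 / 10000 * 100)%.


(d/2)^2 = (2.9/2)^2 = 1.45^2 = 2.1025
Crown area = 3.141593 * 2.1025 = 6.60520 m^2
N * area / 10000 * 100 = 256 * 6.60520 / 10000 * 100 = 16.9093
CC = min(100, 16.9093) = 16.9093 ≈ 16.9%

16.9%


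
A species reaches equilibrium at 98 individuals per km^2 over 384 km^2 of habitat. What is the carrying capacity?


K = 98 * 384 = 37632 individuals

37632 individuals


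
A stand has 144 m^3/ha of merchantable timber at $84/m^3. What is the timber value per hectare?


Value = 144 * 84 = $12096/ha

$12096/ha


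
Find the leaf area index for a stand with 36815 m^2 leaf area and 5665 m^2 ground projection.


LAI = 36815 / 5665 = 6.4987 ≈ 6.50

6.50


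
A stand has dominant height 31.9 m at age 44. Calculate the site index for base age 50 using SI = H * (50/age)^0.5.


50/44 = 1.13636
(1.13636)^0.5 = 1.06600
SI = 31.9 * 1.06600 = 34.0054 ≈ 34.0 m

34.0 m


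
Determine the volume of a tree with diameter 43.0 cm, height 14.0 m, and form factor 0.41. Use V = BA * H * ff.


(D/200)^2 = (43.0/200)^2 = 0.215^2 = 0.046225
BA = 3.141593 * 0.046225 = 0.145220 m^2
V = 0.145220 * 14.0 * 0.41 = 0.833563 ≈ 0.834 m^3

0.834 m^3


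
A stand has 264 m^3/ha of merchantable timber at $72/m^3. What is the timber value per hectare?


Value = 264 * 72 = $19008/ha

$19008/ha


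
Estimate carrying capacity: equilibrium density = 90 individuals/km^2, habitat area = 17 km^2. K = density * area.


K = 90 * 17 = 1530 individuals

1530 individuals


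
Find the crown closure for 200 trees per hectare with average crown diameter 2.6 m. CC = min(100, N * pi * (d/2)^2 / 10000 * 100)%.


(d/2)^2 = (2.6/2)^2 = 1.3^2 = 1.69
Crown area = 3.141593 * 1.69 = 5.30929 m^2
N * area / 10000 * 100 = 200 * 5.30929 / 10000 * 100 = 10.6186
CC = min(100, 10.6186) = 10.6186 ≈ 10.6%

10.6%


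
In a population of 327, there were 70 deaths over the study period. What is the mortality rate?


Mortality rate = 70 / 327 = 0.214067 ≈ 0.2141

0.2141


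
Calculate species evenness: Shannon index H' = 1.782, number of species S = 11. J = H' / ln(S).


ln(11) = 2.39790
J = H' / ln(S) = 1.782 / 2.39790 = 0.743150 ≈ 0.7432

0.7432


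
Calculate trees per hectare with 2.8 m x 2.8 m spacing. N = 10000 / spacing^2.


N = 10000 / 2.8^2 = 10000 / 7.84 = 1275.51 ≈ 1276 trees/ha

1276 trees/ha


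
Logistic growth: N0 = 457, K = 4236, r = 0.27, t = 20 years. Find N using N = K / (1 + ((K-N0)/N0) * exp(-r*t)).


(K - N0)/N0 = (4236 - 457)/457 = 3779/457 = 8.26915
r*t = 0.27 * 20 = 5.4; exp(-5.4) = 0.00451658
8.26915 * 0.00451658 = 0.0373483
1 + 0.0373483 = 1.03735
N = 4236 / 1.03735 = 4083.48 ≈ 4083

4083


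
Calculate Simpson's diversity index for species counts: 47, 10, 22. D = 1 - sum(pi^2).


Total N = 47 + 10 + 22 = 79
Per-species terms:
  p = 47/79 = 0.594937; p^2 = 0.594937^2 = 0.353950
  p = 10/79 = 0.126582; p^2 = 0.126582^2 = 0.016023
  p = 22/79 = 0.278481; p^2 = 0.278481^2 = 0.077552
sum(p^2) = 0.353950 + 0.016023 + 0.077552 = 0.447525
D = 1 - 0.447525 = 0.552475 ≈ 0.5525

0.5525


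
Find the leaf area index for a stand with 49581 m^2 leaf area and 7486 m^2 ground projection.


LAI = 49581 / 7486 = 6.6232 ≈ 6.62

6.62


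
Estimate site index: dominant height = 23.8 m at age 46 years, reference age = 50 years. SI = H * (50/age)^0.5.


50/46 = 1.08696
(1.08696)^0.5 = 1.04257
SI = 23.8 * 1.04257 = 24.8132 ≈ 24.8 m

24.8 m


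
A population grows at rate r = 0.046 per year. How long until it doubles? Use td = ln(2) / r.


td = ln(2) / 0.046 = 0.693147 / 0.046 = 15.0684 ≈ 15.1 years

15.1 years


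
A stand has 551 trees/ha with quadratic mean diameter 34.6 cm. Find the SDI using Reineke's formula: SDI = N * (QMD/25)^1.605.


QMD/25 = 34.6/25 = 1.384
(1.384)^1.605 = exp(1.605 * ln(1.384)) = exp(1.605 * 0.324978) = exp(0.521590) = 1.68470
SDI = 551 * 1.68470 = 928.270 ≈ 928

928


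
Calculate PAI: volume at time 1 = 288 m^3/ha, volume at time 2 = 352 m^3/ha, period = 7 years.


PAI = (V2 - V1) / period = (352 - 288) / 7 = 64 / 7 = 9.1429 ≈ 9.14 m^3/ha/yr

9.14 m^3/ha/yr


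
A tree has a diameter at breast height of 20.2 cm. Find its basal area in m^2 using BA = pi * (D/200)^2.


D/200 = 20.2/200 = 0.101 m
(D/200)^2 = 0.101^2 = 0.010201
BA = 3.141593 * 0.010201 = 0.0320474 ≈ 0.0320 m^2

0.0320 m^2


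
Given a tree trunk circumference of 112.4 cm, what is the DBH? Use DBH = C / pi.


DBH = C / pi = 112.4 / 3.141593 = 35.7780 ≈ 35.78 cm

35.78 cm


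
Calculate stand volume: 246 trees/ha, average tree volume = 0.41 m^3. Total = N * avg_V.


V_stand = 246 * 0.41 = 100.86 ≈ 100.9 m^3/ha

100.9 m^3/ha


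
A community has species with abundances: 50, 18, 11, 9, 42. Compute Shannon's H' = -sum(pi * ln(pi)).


Total N = 50 + 18 + 11 + 9 + 42 = 130
Per-species terms:
  p = 50/130 = 0.384615; ln(p) = -0.955512; p*ln(p) = 0.384615 * (-0.955512) = -0.367504
  p = 18/130 = 0.138462; ln(p) = -1.977159; p*ln(p) = 0.138462 * (-1.977159) = -0.273761
  p = 11/130 = 0.084615; ln(p) = -2.469644; p*ln(p) = 0.084615 * (-2.469644) = -0.208969
  p = 9/130 = 0.069231; ln(p) = -2.670307; p*ln(p) = 0.069231 * (-2.670307) = -0.184868
  p = 42/130 = 0.323077; ln(p) = -1.129865; p*ln(p) = 0.323077 * (-1.129865) = -0.365033
sum(p*ln(p)) = (-0.367504) + (-0.273761) + (-0.208969) + (-0.184868) + (-0.365033) = -1.400135
H' = -(-1.400135) = 1.400135 ≈ 1.4001

1.4001


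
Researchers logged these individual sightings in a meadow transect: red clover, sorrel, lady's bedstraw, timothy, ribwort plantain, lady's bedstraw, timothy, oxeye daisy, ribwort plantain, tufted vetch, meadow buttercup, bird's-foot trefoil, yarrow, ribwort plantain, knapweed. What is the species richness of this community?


Total individuals logged = 15
Distinct species (count of individuals): red clover (1), sorrel (1), lady's bedstraw (2), timothy (2), ribwort plantain (3), oxeye daisy (1), tufted vetch (1), meadow buttercup (1), bird's-foot trefoil (1), yarrow (1), knapweed (1)
Species richness = number of distinct species = 11

11


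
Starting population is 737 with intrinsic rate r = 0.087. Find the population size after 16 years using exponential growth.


r*t = 0.087 * 16 = 1.392
exp(1.392) = 4.02289
N = 737 * 4.02289 = 2964.87 ≈ 2965

2965


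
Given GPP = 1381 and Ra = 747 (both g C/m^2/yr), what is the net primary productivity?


NPP = GPP - Ra = 1381 - 747 = 634 g C/m^2/yr

634 g C/m^2/yr


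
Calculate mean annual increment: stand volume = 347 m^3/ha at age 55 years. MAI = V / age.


MAI = 347 / 55 = 6.3091 ≈ 6.31 m^3/ha/yr

6.31 m^3/ha/yr


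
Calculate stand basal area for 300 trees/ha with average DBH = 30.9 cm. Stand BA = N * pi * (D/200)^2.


(D/200)^2 = (30.9/200)^2 = 0.1545^2 = 0.02387025
Individual BA = 3.141593 * 0.02387025 = 0.0749906 m^2
Stand BA = 300 * 0.0749906 = 22.4972 ≈ 22.50 m^2/ha

22.50 m^2/ha


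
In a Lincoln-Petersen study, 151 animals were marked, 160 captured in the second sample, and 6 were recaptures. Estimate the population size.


N = M * C / R = 151 * 160 / 6 = 24160 / 6 = 4026.67 ≈ 4027

4027 individuals


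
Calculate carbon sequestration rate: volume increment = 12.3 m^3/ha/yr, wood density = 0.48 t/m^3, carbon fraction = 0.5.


C = 12.3 * 0.48 * 0.5 = 2.952 ≈ 2.95 t C/ha/yr

2.95 t C/ha/yr


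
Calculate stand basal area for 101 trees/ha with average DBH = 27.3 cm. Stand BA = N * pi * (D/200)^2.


(D/200)^2 = (27.3/200)^2 = 0.1365^2 = 0.01863225
Individual BA = 3.141593 * 0.01863225 = 0.0585349 m^2
Stand BA = 101 * 0.0585349 = 5.91202 ≈ 5.91 m^2/ha

5.91 m^2/ha


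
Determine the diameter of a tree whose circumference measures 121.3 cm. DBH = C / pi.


DBH = C / pi = 121.3 / 3.141593 = 38.6110 ≈ 38.61 cm

38.61 cm


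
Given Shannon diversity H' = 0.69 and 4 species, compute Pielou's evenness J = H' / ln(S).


ln(4) = 1.38629
J = H' / ln(S) = 0.69 / 1.38629 = 0.497731 ≈ 0.4977

0.4977


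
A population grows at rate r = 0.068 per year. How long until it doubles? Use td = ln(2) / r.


td = ln(2) / 0.068 = 0.693147 / 0.068 = 10.1933 ≈ 10.2 years

10.2 years


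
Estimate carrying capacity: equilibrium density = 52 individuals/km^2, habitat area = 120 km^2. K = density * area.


K = 52 * 120 = 6240 individuals

6240 individuals


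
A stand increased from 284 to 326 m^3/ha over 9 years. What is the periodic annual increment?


PAI = (V2 - V1) / period = (326 - 284) / 9 = 42 / 9 = 4.6667 ≈ 4.67 m^3/ha/yr

4.67 m^3/ha/yr


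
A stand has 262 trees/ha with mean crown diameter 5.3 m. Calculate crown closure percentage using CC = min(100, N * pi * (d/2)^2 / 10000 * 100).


(d/2)^2 = (5.3/2)^2 = 2.65^2 = 7.0225
Crown area = 3.141593 * 7.0225 = 22.0618 m^2
N * area / 10000 * 100 = 262 * 22.0618 / 10000 * 100 = 57.8019
CC = min(100, 57.8019) = 57.8019 ≈ 57.8%

57.8%


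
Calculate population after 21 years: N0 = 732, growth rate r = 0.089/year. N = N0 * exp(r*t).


r*t = 0.089 * 21 = 1.869
exp(1.869) = 6.48181
N = 732 * 6.48181 = 4744.68 ≈ 4745

4745


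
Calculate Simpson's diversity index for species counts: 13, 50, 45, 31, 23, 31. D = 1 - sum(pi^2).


Total N = 13 + 50 + 45 + 31 + 23 + 31 = 193
Per-species terms:
  p = 13/193 = 0.067358; p^2 = 0.067358^2 = 0.004537
  p = 50/193 = 0.259067; p^2 = 0.259067^2 = 0.067116
  p = 45/193 = 0.233161; p^2 = 0.233161^2 = 0.054364
  p = 31/193 = 0.160622; p^2 = 0.160622^2 = 0.025799
  p = 23/193 = 0.119171; p^2 = 0.119171^2 = 0.014202
  p = 31/193 = 0.160622; p^2 = 0.160622^2 = 0.025799
sum(p^2) = 0.004537 + 0.067116 + 0.054364 + 0.025799 + 0.014202 + 0.025799 = 0.191817
D = 1 - 0.191817 = 0.808183 ≈ 0.8082

0.8082


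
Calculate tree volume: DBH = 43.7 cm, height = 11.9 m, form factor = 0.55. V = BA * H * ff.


(D/200)^2 = (43.7/200)^2 = 0.2185^2 = 0.04774225
BA = 3.141593 * 0.04774225 = 0.149987 m^2
V = 0.149987 * 11.9 * 0.55 = 0.981665 ≈ 0.982 m^3

0.982 m^3


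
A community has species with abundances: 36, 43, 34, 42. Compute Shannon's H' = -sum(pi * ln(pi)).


Total N = 36 + 43 + 34 + 42 = 155
Per-species terms:
  p = 36/155 = 0.232258; ln(p) = -1.459906; p*ln(p) = 0.232258 * (-1.459906) = -0.339075
  p = 43/155 = 0.277419; ln(p) = -1.282226; p*ln(p) = 0.277419 * (-1.282226) = -0.355714
  p = 34/155 = 0.219355; ln(p) = -1.517064; p*ln(p) = 0.219355 * (-1.517064) = -0.332776
  p = 42/155 = 0.270968; ln(p) = -1.305755; p*ln(p) = 0.270968 * (-1.305755) = -0.353818
sum(p*ln(p)) = (-0.339075) + (-0.355714) + (-0.332776) + (-0.353818) = -1.381383
H' = -(-1.381383) = 1.381383 ≈ 1.3814

1.3814


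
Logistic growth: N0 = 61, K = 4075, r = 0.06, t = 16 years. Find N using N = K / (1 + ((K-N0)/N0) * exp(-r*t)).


(K - N0)/N0 = (4075 - 61)/61 = 4014/61 = 65.8033
r*t = 0.06 * 16 = 0.96; exp(-0.96) = 0.382893
65.8033 * 0.382893 = 25.1956
1 + 25.1956 = 26.1956
N = 4075 / 26.1956 = 155.560 ≈ 156

156


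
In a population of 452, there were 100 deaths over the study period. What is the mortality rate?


Mortality rate = 100 / 452 = 0.221239 ≈ 0.2212

0.2212


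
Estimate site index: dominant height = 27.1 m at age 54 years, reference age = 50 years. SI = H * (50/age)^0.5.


50/54 = 0.925926
(0.925926)^0.5 = 0.962250
SI = 27.1 * 0.962250 = 26.0770 ≈ 26.1 m

26.1 m


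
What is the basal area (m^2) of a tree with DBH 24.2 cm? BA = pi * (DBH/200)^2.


D/200 = 24.2/200 = 0.121 m
(D/200)^2 = 0.121^2 = 0.014641
BA = 3.141593 * 0.014641 = 0.0459961 ≈ 0.0460 m^2

0.0460 m^2


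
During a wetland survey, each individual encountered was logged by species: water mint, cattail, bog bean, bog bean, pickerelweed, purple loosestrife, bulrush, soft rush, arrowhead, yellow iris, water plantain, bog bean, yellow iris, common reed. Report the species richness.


Total individuals logged = 14
Distinct species (count of individuals): water mint (1), cattail (1), bog bean (3), pickerelweed (1), purple loosestrife (1), bulrush (1), soft rush (1), arrowhead (1), yellow iris (2), water plantain (1), common reed (1)
Species richness = number of distinct species = 11

11


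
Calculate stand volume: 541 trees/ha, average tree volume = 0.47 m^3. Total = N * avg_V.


V_stand = 541 * 0.47 = 254.27 ≈ 254.3 m^3/ha

254.3 m^3/ha


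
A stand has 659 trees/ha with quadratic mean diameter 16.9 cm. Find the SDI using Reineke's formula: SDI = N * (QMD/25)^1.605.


QMD/25 = 16.9/25 = 0.676
(0.676)^1.605 = exp(1.605 * ln(0.676)) = exp(1.605 * (-0.391562)) = exp(-0.628457) = 0.533414
SDI = 659 * 0.533414 = 351.520 ≈ 352

352


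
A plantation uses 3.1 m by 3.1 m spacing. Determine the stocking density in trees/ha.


N = 10000 / 3.1^2 = 10000 / 9.61 = 1040.58 ≈ 1041 trees/ha

1041 trees/ha


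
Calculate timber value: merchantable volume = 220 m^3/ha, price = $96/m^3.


Value = 220 * 96 = $21120/ha

$21120/ha


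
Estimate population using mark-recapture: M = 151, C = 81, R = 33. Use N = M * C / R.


N = M * C / R = 151 * 81 / 33 = 12231 / 33 = 370.64 ≈ 371

371 individuals


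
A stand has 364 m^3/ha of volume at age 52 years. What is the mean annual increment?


MAI = 364 / 52 = 7.00 m^3/ha/yr

7.00 m^3/ha/yr


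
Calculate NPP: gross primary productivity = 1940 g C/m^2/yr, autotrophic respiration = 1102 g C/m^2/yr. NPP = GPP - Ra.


NPP = GPP - Ra = 1940 - 1102 = 838 g C/m^2/yr

838 g C/m^2/yr


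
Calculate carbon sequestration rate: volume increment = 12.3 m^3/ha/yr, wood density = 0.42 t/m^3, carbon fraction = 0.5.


C = 12.3 * 0.42 * 0.5 = 2.583 ≈ 2.58 t C/ha/yr

2.58 t C/ha/yr


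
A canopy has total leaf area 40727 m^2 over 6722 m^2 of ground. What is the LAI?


LAI = 40727 / 6722 = 6.0588 ≈ 6.06

6.06


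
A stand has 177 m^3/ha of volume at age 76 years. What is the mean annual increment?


MAI = 177 / 76 = 2.3289 ≈ 2.33 m^3/ha/yr

2.33 m^3/ha/yr


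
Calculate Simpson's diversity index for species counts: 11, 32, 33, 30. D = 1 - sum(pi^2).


Total N = 11 + 32 + 33 + 30 = 106
Per-species terms:
  p = 11/106 = 0.103774; p^2 = 0.103774^2 = 0.010769
  p = 32/106 = 0.301887; p^2 = 0.301887^2 = 0.091136
  p = 33/106 = 0.311321; p^2 = 0.311321^2 = 0.096921
  p = 30/106 = 0.283019; p^2 = 0.283019^2 = 0.080100
sum(p^2) = 0.010769 + 0.091136 + 0.096921 + 0.080100 = 0.278926
D = 1 - 0.278926 = 0.721074 ≈ 0.7211

0.7211


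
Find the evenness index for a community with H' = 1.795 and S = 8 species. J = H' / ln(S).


ln(8) = 2.07944
J = H' / ln(S) = 1.795 / 2.07944 = 0.863213 ≈ 0.8632

0.8632


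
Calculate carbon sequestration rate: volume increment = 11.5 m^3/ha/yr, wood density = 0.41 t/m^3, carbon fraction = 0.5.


C = 11.5 * 0.41 * 0.5 = 2.3575 ≈ 2.36 t C/ha/yr

2.36 t C/ha/yr


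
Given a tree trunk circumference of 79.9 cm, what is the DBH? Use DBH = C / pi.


DBH = C / pi = 79.9 / 3.141593 = 25.4330 ≈ 25.43 cm

25.43 cm


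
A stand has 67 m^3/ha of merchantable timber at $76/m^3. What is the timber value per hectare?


Value = 67 * 76 = $5092/ha

$5092/ha


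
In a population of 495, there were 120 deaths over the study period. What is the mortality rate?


Mortality rate = 120 / 495 = 0.242424 ≈ 0.2424

0.2424


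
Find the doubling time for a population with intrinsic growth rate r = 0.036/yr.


td = ln(2) / 0.036 = 0.693147 / 0.036 = 19.2541 ≈ 19.3 years

19.3 years


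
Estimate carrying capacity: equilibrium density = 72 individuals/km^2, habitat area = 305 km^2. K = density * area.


K = 72 * 305 = 21960 individuals

21960 individuals


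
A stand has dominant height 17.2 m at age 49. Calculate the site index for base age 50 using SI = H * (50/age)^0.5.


50/49 = 1.02041
(1.02041)^0.5 = 1.01015
SI = 17.2 * 1.01015 = 17.3746 ≈ 17.4 m

17.4 m


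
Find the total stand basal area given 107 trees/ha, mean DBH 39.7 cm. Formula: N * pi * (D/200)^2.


(D/200)^2 = (39.7/200)^2 = 0.1985^2 = 0.03940225
Individual BA = 3.141593 * 0.03940225 = 0.123786 m^2
Stand BA = 107 * 0.123786 = 13.2451 ≈ 13.25 m^2/ha

13.25 m^2/ha


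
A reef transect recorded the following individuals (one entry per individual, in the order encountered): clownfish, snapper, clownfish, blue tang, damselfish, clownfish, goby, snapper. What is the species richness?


Total individuals logged = 8
Distinct species (count of individuals): clownfish (3), snapper (2), blue tang (1), damselfish (1), goby (1)
Species richness = number of distinct species = 5

5


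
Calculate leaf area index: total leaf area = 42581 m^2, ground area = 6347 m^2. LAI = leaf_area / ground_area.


LAI = 42581 / 6347 = 6.7088 ≈ 6.71

6.71


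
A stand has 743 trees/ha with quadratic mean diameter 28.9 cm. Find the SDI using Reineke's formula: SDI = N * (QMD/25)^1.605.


QMD/25 = 28.9/25 = 1.156
(1.156)^1.605 = exp(1.605 * ln(1.156)) = exp(1.605 * 0.144966) = exp(0.232670) = 1.26196
SDI = 743 * 1.26196 = 937.636 ≈ 938

938


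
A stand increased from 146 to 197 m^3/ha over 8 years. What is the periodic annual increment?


PAI = (V2 - V1) / period = (197 - 146) / 8 = 51 / 8 = 6.3750 ≈ 6.38 m^3/ha/yr

6.38 m^3/ha/yr


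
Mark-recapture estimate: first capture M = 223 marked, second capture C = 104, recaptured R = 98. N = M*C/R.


N = M * C / R = 223 * 104 / 98 = 23192 / 98 = 236.65 ≈ 237

237 individuals


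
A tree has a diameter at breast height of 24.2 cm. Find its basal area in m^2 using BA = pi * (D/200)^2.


D/200 = 24.2/200 = 0.121 m
(D/200)^2 = 0.121^2 = 0.014641
BA = 3.141593 * 0.014641 = 0.0459961 ≈ 0.0460 m^2

0.0460 m^2


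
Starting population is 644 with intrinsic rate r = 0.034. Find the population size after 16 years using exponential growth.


r*t = 0.034 * 16 = 0.544
exp(0.544) = 1.72288
N = 644 * 1.72288 = 1109.53 ≈ 1110

1110


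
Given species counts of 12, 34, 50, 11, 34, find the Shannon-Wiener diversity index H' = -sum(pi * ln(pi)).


Total N = 12 + 34 + 50 + 11 + 34 = 141
Per-species terms:
  p = 12/141 = 0.085106; ln(p) = -2.463858; p*ln(p) = 0.085106 * (-2.463858) = -0.209689
  p = 34/141 = 0.241135; ln(p) = -1.422398; p*ln(p) = 0.241135 * (-1.422398) = -0.342990
  p = 50/141 = 0.354610; ln(p) = -1.036737; p*ln(p) = 0.354610 * (-1.036737) = -0.367637
  p = 11/141 = 0.078014; ln(p) = -2.550867; p*ln(p) = 0.078014 * (-2.550867) = -0.199003
  p = 34/141 = 0.241135; ln(p) = -1.422398; p*ln(p) = 0.241135 * (-1.422398) = -0.342990
sum(p*ln(p)) = (-0.209689) + (-0.342990) + (-0.367637) + (-0.199003) + (-0.342990) = -1.462309
H' = -(-1.462309) = 1.462309 ≈ 1.4623

1.4623


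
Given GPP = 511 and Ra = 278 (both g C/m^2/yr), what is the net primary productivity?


NPP = GPP - Ra = 511 - 278 = 233 g C/m^2/yr

233 g C/m^2/yr


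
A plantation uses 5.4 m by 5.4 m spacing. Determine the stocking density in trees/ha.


N = 10000 / 5.4^2 = 10000 / 29.16 = 342.936 ≈ 343 trees/ha

343 trees/ha


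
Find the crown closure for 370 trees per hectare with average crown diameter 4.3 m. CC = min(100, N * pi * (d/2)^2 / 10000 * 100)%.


(d/2)^2 = (4.3/2)^2 = 2.15^2 = 4.6225
Crown area = 3.141593 * 4.6225 = 14.5220 m^2
N * area / 10000 * 100 = 370 * 14.5220 / 10000 * 100 = 53.7314
CC = min(100, 53.7314) = 53.7314 ≈ 53.7%

53.7%


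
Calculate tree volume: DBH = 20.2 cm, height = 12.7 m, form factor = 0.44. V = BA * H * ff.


(D/200)^2 = (20.2/200)^2 = 0.101^2 = 0.010201
BA = 3.141593 * 0.010201 = 0.0320474 m^2
V = 0.0320474 * 12.7 * 0.44 = 0.179081 ≈ 0.179 m^3

0.179 m^3


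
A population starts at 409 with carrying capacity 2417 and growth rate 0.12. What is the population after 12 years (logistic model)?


(K - N0)/N0 = (2417 - 409)/409 = 2008/409 = 4.90954
r*t = 0.12 * 12 = 1.44; exp(-1.44) = 0.236928
4.90954 * 0.236928 = 1.16321
1 + 1.16321 = 2.16321
N = 2417 / 2.16321 = 1117.32 ≈ 1117

1117


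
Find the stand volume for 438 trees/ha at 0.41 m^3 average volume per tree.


V_stand = 438 * 0.41 = 179.58 ≈ 179.6 m^3/ha

179.6 m^3/ha


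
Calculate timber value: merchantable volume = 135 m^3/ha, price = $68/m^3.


Value = 135 * 68 = $9180/ha

$9180/ha


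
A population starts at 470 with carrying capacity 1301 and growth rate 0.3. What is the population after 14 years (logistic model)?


(K - N0)/N0 = (1301 - 470)/470 = 831/470 = 1.76809
r*t = 0.3 * 14 = 4.2; exp(-4.2) = 0.0149956
1.76809 * 0.0149956 = 0.0265136
1 + 0.0265136 = 1.02651
N = 1301 / 1.02651 = 1267.40 ≈ 1267

1267


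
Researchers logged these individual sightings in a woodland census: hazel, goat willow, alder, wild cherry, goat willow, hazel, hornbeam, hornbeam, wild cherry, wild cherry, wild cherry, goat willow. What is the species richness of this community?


Total individuals logged = 12
Distinct species (count of individuals): hazel (2), goat willow (3), alder (1), wild cherry (4), hornbeam (2)
Species richness = number of distinct species = 5

5


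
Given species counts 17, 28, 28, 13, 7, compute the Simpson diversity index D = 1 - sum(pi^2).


Total N = 17 + 28 + 28 + 13 + 7 = 93
Per-species terms:
  p = 17/93 = 0.182796; p^2 = 0.182796^2 = 0.033414
  p = 28/93 = 0.301075; p^2 = 0.301075^2 = 0.090646
  p = 28/93 = 0.301075; p^2 = 0.301075^2 = 0.090646
  p = 13/93 = 0.139785; p^2 = 0.139785^2 = 0.019540
  p = 7/93 = 0.075269; p^2 = 0.075269^2 = 0.005665
sum(p^2) = 0.033414 + 0.090646 + 0.090646 + 0.019540 + 0.005665 = 0.239911
D = 1 - 0.239911 = 0.760089 ≈ 0.7601

0.7601


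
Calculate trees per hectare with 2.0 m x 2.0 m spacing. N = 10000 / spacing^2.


N = 10000 / 2.0^2 = 10000 / 4 = 2500.00 ≈ 2500 trees/ha

2500 trees/ha


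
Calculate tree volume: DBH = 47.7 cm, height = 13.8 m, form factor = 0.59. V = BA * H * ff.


(D/200)^2 = (47.7/200)^2 = 0.2385^2 = 0.05688225
BA = 3.141593 * 0.05688225 = 0.178701 m^2
V = 0.178701 * 13.8 * 0.59 = 1.45498 ≈ 1.455 m^3

1.455 m^3


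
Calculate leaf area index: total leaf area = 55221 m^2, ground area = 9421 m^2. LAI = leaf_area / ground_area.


LAI = 55221 / 9421 = 5.8615 ≈ 5.86

5.86


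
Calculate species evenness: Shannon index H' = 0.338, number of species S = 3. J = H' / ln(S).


ln(3) = 1.09861
J = H' / ln(S) = 0.338 / 1.09861 = 0.307661 ≈ 0.3077

0.3077


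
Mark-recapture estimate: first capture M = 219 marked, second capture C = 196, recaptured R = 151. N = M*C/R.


N = M * C / R = 219 * 196 / 151 = 42924 / 151 = 284.26 ≈ 284

284 individuals


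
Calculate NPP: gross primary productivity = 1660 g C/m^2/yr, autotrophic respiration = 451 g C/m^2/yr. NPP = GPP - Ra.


NPP = GPP - Ra = 1660 - 451 = 1209 g C/m^2/yr

1209 g C/m^2/yr


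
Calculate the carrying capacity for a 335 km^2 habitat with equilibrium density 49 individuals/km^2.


K = 49 * 335 = 16415 individuals

16415 individuals


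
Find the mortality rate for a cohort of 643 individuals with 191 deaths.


Mortality rate = 191 / 643 = 0.297045 ≈ 0.2970

0.2970


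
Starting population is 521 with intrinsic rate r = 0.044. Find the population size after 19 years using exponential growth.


r*t = 0.044 * 19 = 0.836
exp(0.836) = 2.30712
N = 521 * 2.30712 = 1202.01 ≈ 1202

1202


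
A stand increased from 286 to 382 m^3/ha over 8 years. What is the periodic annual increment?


PAI = (V2 - V1) / period = (382 - 286) / 8 = 96 / 8 = 12.00 m^3/ha/yr

12.00 m^3/ha/yr


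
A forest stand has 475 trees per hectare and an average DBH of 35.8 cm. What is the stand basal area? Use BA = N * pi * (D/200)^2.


(D/200)^2 = (35.8/200)^2 = 0.179^2 = 0.032041
Individual BA = 3.141593 * 0.032041 = 0.100660 m^2
Stand BA = 475 * 0.100660 = 47.8135 ≈ 47.81 m^2/ha

47.81 m^2/ha


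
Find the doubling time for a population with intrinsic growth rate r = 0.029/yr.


td = ln(2) / 0.029 = 0.693147 / 0.029 = 23.9016 ≈ 23.9 years

23.9 years


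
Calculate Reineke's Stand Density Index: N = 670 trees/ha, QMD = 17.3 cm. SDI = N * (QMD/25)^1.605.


QMD/25 = 17.3/25 = 0.692
(0.692)^1.605 = exp(1.605 * ln(0.692)) = exp(1.605 * (-0.368169)) = exp(-0.590911) = 0.553823
SDI = 670 * 0.553823 = 371.061 ≈ 371

371


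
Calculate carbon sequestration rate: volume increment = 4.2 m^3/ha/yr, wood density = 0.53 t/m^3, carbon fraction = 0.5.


C = 4.2 * 0.53 * 0.5 = 1.113 ≈ 1.11 t C/ha/yr

1.11 t C/ha/yr


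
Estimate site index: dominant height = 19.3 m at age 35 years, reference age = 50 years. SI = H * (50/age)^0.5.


50/35 = 1.42857
(1.42857)^0.5 = 1.19523
SI = 19.3 * 1.19523 = 23.0679 ≈ 23.1 m

23.1 m


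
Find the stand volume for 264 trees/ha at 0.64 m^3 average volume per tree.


V_stand = 264 * 0.64 = 168.96 ≈ 169.0 m^3/ha

169.0 m^3/ha


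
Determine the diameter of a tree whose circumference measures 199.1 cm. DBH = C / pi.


DBH = C / pi = 199.1 / 3.141593 = 63.3755 ≈ 63.38 cm

63.38 cm


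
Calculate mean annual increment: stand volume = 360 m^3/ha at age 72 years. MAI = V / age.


MAI = 360 / 72 = 5.00 m^3/ha/yr

5.00 m^3/ha/yr


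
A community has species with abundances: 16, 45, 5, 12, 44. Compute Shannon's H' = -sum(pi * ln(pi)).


Total N = 16 + 45 + 5 + 12 + 44 = 122
Per-species terms:
  p = 16/122 = 0.131148; ln(p) = -2.031429; p*ln(p) = 0.131148 * (-2.031429) = -0.266418
  p = 45/122 = 0.368852; ln(p) = -0.997360; p*ln(p) = 0.368852 * (-0.997360) = -0.367878
  p = 5/122 = 0.040984; ln(p) = -3.194574; p*ln(p) = 0.040984 * (-3.194574) = -0.130926
  p = 12/122 = 0.098361; ln(p) = -2.319111; p*ln(p) = 0.098361 * (-2.319111) = -0.228110
  p = 44/122 = 0.360656; ln(p) = -1.019831; p*ln(p) = 0.360656 * (-1.019831) = -0.367808
sum(p*ln(p)) = (-0.266418) + (-0.367878) + (-0.130926) + (-0.228110) + (-0.367808) = -1.361140
H' = -(-1.361140) = 1.361140 ≈ 1.3611

1.3611


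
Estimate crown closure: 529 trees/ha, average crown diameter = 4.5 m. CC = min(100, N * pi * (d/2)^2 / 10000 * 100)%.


(d/2)^2 = (4.5/2)^2 = 2.25^2 = 5.0625
Crown area = 3.141593 * 5.0625 = 15.9043 m^2
N * area / 10000 * 100 = 529 * 15.9043 / 10000 * 100 = 84.1337
CC = min(100, 84.1337) = 84.1337 ≈ 84.1%

84.1%


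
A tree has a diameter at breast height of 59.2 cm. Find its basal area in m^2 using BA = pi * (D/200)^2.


D/200 = 59.2/200 = 0.296 m
(D/200)^2 = 0.296^2 = 0.087616
BA = 3.141593 * 0.087616 = 0.275254 ≈ 0.2753 m^2

0.2753 m^2


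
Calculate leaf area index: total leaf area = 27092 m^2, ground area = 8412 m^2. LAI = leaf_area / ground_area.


LAI = 27092 / 8412 = 3.2206 ≈ 3.22

3.22


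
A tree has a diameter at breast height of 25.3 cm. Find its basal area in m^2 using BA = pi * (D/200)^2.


D/200 = 25.3/200 = 0.1265 m
(D/200)^2 = 0.1265^2 = 0.01600225
BA = 3.141593 * 0.01600225 = 0.0502726 ≈ 0.0503 m^2

0.0503 m^2


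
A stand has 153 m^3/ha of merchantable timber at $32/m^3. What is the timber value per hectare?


Value = 153 * 32 = $4896/ha

$4896/ha


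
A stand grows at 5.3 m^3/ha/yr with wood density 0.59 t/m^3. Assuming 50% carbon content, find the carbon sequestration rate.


C = 5.3 * 0.59 * 0.5 = 1.5635 ≈ 1.56 t C/ha/yr

1.56 t C/ha/yr


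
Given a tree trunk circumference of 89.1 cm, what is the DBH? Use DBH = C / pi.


DBH = C / pi = 89.1 / 3.141593 = 28.3614 ≈ 28.36 cm

28.36 cm


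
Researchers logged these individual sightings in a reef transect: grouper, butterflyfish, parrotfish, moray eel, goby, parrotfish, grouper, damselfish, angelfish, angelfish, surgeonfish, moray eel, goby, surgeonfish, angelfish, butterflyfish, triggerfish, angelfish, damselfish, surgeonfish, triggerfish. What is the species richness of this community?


Total individuals logged = 21
Distinct species (count of individuals): grouper (2), butterflyfish (2), parrotfish (2), moray eel (2), goby (2), damselfish (2), angelfish (4), surgeonfish (3), triggerfish (2)
Species richness = number of distinct species = 9

9


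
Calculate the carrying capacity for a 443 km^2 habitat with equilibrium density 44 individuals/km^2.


K = 44 * 443 = 19492 individuals

19492 individuals


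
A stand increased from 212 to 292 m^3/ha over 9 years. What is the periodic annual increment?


PAI = (V2 - V1) / period = (292 - 212) / 9 = 80 / 9 = 8.8889 ≈ 8.89 m^3/ha/yr

8.89 m^3/ha/yr


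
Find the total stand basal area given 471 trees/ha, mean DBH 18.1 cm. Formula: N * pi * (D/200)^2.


(D/200)^2 = (18.1/200)^2 = 0.0905^2 = 0.00819025
Individual BA = 3.141593 * 0.00819025 = 0.0257304 m^2
Stand BA = 471 * 0.0257304 = 12.1190 ≈ 12.12 m^2/ha

12.12 m^2/ha


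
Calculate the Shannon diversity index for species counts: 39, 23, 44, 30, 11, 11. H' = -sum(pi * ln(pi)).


Total N = 39 + 23 + 44 + 30 + 11 + 11 = 158
Per-species terms:
  p = 39/158 = 0.246835; ln(p) = -1.399035; p*ln(p) = 0.246835 * (-1.399035) = -0.345331
  p = 23/158 = 0.145570; ln(p) = -1.927098; p*ln(p) = 0.145570 * (-1.927098) = -0.280528
  p = 44/158 = 0.278481; ln(p) = -1.278405; p*ln(p) = 0.278481 * (-1.278405) = -0.356012
  p = 30/158 = 0.189873; ln(p) = -1.661400; p*ln(p) = 0.189873 * (-1.661400) = -0.315455
  p = 11/158 = 0.069620; ln(p) = -2.664703; p*ln(p) = 0.069620 * (-2.664703) = -0.185517
  p = 11/158 = 0.069620; ln(p) = -2.664703; p*ln(p) = 0.069620 * (-2.664703) = -0.185517
sum(p*ln(p)) = (-0.345331) + (-0.280528) + (-0.356012) + (-0.315455) + (-0.185517) + (-0.185517) = -1.668360
H' = -(-1.668360) = 1.668360 ≈ 1.6684

1.6684


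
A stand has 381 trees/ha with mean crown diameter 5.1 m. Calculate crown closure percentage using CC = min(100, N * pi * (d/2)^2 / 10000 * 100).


(d/2)^2 = (5.1/2)^2 = 2.55^2 = 6.5025
Crown area = 3.141593 * 6.5025 = 20.4282 m^2
N * area / 10000 * 100 = 381 * 20.4282 / 10000 * 100 = 77.8314
CC = min(100, 77.8314) = 77.8314 ≈ 77.8%

77.8%


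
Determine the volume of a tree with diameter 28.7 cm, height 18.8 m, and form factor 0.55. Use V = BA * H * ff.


(D/200)^2 = (28.7/200)^2 = 0.1435^2 = 0.02059225
BA = 3.141593 * 0.02059225 = 0.0646925 m^2
V = 0.0646925 * 18.8 * 0.55 = 0.668920 ≈ 0.669 m^3

0.669 m^3
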